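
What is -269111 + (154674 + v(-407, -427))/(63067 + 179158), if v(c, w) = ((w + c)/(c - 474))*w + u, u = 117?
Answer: -57428211935222/213400225 ≈ -2.6911e+5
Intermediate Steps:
v(c, w) = 117 + w*(c + w)/(-474 + c) (v(c, w) = ((w + c)/(c - 474))*w + 117 = ((c + w)/(-474 + c))*w + 117 = w*(c + w)/(-474 + c) + 117 = 117 + w*(c + w)/(-474 + c))
-269111 + (154674 + v(-407, -427))/(63067 + 179158) = -269111 + (154674 + (-55458 + (-427)² + 117*(-407) - 407*(-427))/(-474 - 407))/(63067 + 179158) = -269111 + (154674 + (-55458 + 182329 - 47619 + 173789)/(-881))/242225 = -269111 + (154674 - 1/881*253041)*(1/242225) = -269111 + (154674 - 253041/881)*(1/242225) = -269111 + (136014753/881)*(1/242225) = -269111 + 136014753/213400225 = -57428211935222/213400225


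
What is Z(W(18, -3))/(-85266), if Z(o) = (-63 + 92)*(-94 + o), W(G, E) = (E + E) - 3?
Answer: 2987/85266 ≈ 0.035032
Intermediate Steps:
W(G, E) = -3 + 2*E (W(G, E) = 2*E - 3 = -3 + 2*E)
Z(o) = -2726 + 29*o (Z(o) = 29*(-94 + o) = -2726 + 29*o)
Z(W(18, -3))/(-85266) = (-2726 + 29*(-3 + 2*(-3)))/(-85266) = (-2726 + 29*(-3 - 6))*(-1/85266) = (-2726 + 29*(-9))*(-1/85266) = (-2726 - 261)*(-1/85266) = -2987*(-1/85266) = 2987/85266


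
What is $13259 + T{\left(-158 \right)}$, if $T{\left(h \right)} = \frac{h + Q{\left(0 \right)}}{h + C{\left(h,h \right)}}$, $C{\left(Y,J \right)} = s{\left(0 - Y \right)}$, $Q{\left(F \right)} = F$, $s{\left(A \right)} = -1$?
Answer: $\frac{2108339}{159} \approx 13260.0$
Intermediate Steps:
$C{\left(Y,J \right)} = -1$
$T{\left(h \right)} = \frac{h}{-1 + h}$ ($T{\left(h \right)} = \frac{h + 0}{h - 1} = \frac{h}{-1 + h}$)
$13259 + T{\left(-158 \right)} = 13259 - \frac{158}{-1 - 158} = 13259 - \frac{158}{-159} = 13259 - - \frac{158}{159} = 13259 + \frac{158}{159} = \frac{2108339}{159}$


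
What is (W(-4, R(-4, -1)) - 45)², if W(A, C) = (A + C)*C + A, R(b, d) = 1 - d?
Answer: 2809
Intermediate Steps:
W(A, C) = A + C*(A + C) (W(A, C) = C*(A + C) + A = A + C*(A + C))
(W(-4, R(-4, -1)) - 45)² = ((-4 + (1 - 1*(-1))² - 4*(1 - 1*(-1))) - 45)² = ((-4 + (1 + 1)² - 4*(1 + 1)) - 45)² = ((-4 + 2² - 4*2) - 45)² = ((-4 + 4 - 8) - 45)² = (-8 - 45)² = (-53)² = 2809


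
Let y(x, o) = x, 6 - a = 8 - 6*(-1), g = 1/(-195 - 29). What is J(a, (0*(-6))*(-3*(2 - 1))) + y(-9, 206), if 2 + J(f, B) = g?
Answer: -2465/224 ≈ -11.004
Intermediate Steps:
g = -1/224 (g = 1/(-224) = -1/224 ≈ -0.0044643)
a = -8 (a = 6 - (8 - 6*(-1)) = 6 - (8 + 6) = 6 - 1*14 = 6 - 14 = -8)
J(f, B) = -449/224 (J(f, B) = -2 - 1/224 = -449/224)
J(a, (0*(-6))*(-3*(2 - 1))) + y(-9, 206) = -449/224 - 9 = -2465/224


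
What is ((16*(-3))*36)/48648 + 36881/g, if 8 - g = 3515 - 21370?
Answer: 73471651/36208301 ≈ 2.0291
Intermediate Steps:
g = 17863 (g = 8 - (3515 - 21370) = 8 - 1*(-17855) = 8 + 17855 = 17863)
((16*(-3))*36)/48648 + 36881/g = ((16*(-3))*36)/48648 + 36881/17863 = -48*36*(1/48648) + 36881*(1/17863) = -1728*1/48648 + 36881/17863 = -72/2027 + 36881/17863 = 73471651/36208301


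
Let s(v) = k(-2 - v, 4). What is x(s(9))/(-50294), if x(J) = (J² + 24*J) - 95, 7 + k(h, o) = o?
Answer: 79/25147 ≈ 0.0031415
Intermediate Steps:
k(h, o) = -7 + o
s(v) = -3 (s(v) = -7 + 4 = -3)
x(J) = -95 + J² + 24*J
x(s(9))/(-50294) = (-95 + (-3)² + 24*(-3))/(-50294) = (-95 + 9 - 72)*(-1/50294) = -158*(-1/50294) = 79/25147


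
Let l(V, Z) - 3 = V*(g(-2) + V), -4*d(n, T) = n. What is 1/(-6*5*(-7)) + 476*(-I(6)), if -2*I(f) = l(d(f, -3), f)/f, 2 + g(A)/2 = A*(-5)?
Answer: -312373/420 ≈ -743.75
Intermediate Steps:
g(A) = -4 - 10*A (g(A) = -4 + 2*(A*(-5)) = -4 + 2*(-5*A) = -4 - 10*A)
d(n, T) = -n/4
l(V, Z) = 3 + V*(16 + V) (l(V, Z) = 3 + V*((-4 - 10*(-2)) + V) = 3 + V*((-4 + 20) + V) = 3 + V*(16 + V))
I(f) = -(3 - 4*f + f**2/16)/(2*f) (I(f) = -(3 + (-f/4)**2 + 16*(-f/4))/(2*f) = -(3 + f**2/16 - 4*f)/(2*f) = -(3 - 4*f + f**2/16)/(2*f))
1/(-6*5*(-7)) + 476*(-I(6)) = 1/(-6*5*(-7)) + 476*(-(2 - 3/2/6 - 1/32*6)) = 1/(-30*(-7)) + 476*(-(2 - 3/2*1/6 - 3/16)) = 1/210 + 476*(-(2 - 1/4 - 3/16)) = 1/210 + 476*(-1*25/16) = 1/210 + 476*(-25/16) = 1/210 - 2975/4 = -312373/420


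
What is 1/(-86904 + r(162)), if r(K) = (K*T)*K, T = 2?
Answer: -1/34416 ≈ -2.9056e-5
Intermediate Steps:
r(K) = 2*K**2 (r(K) = (K*2)*K = (2*K)*K = 2*K**2)
1/(-86904 + r(162)) = 1/(-86904 + 2*162**2) = 1/(-86904 + 2*26244) = 1/(-86904 + 52488) = 1/(-34416) = -1/34416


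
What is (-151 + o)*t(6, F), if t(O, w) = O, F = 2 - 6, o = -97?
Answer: -1488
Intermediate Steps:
F = -4
(-151 + o)*t(6, F) = (-151 - 97)*6 = -248*6 = -1488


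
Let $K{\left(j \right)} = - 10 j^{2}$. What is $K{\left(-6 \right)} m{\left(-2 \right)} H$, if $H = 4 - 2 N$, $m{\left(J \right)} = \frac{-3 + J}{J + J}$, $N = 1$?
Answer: $-900$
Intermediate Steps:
$m{\left(J \right)} = \frac{-3 + J}{2 J}$
$H = 2$ ($H = 4 - 2 = 2$)
$K{\left(-6 \right)} m{\left(-2 \right)} H = - 10 \left(-6\right)^{2} \frac{-3 - 2}{2 \left(-2\right)} 2 = \left(-10\right) 36 \cdot \frac{1}{2} \left(- \frac{1}{2}\right) \left(-5\right) 2 = \left(-360\right) \frac{5}{4} \cdot 2 = \left(-450\right) 2 = -900$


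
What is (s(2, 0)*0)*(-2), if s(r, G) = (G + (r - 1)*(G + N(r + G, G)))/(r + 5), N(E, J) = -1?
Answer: 0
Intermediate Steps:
s(r, G) = (G + (-1 + G)*(-1 + r))/(5 + r) (s(r, G) = (G + (r - 1)*(G - 1))/(r + 5) = (G + (-1 + r)*(-1 + G))/(5 + r) = (G + (-1 + G)*(-1 + r))/(5 + r))
(s(2, 0)*0)*(-2) = (((1 - 1*2 + 0*2)/(5 + 2))*0)*(-2) = (((1 - 2 + 0)/7)*0)*(-2) = (((1/7)*(-1))*0)*(-2) = -1/7*0*(-2) = 0*(-2) = 0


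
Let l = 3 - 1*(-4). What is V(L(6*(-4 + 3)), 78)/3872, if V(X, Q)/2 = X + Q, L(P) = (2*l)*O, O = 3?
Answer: 15/242 ≈ 0.061983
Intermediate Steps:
l = 7 (l = 3 + 4 = 7)
L(P) = 42 (L(P) = (2*7)*3 = 14*3 = 42)
V(X, Q) = 2*Q + 2*X (V(X, Q) = 2*(X + Q) = 2*(Q + X) = 2*Q + 2*X)
V(L(6*(-4 + 3)), 78)/3872 = (2*78 + 2*42)/3872 = (156 + 84)*(1/3872) = 240*(1/3872) = 15/242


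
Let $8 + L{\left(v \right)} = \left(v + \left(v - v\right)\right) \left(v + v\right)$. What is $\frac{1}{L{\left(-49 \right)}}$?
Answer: $\frac{1}{4794} \approx 0.00020859$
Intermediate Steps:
$L{\left(v \right)} = -8 + 2 v^{2}$ ($L{\left(v \right)} = -8 + \left(v + \left(v - v\right)\right) \left(v + v\right) = -8 + \left(v + 0\right) 2 v = -8 + v 2 v = -8 + 2 v^{2}$)
$\frac{1}{L{\left(-49 \right)}} = \frac{1}{-8 + 2 \left(-49\right)^{2}} = \frac{1}{-8 + 2 \cdot 2401} = \frac{1}{-8 + 4802} = \frac{1}{4794}$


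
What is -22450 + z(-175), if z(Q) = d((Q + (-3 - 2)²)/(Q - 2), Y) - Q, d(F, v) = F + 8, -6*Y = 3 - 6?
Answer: -1313703/59 ≈ -22266.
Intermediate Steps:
Y = ½ (Y = -(3 - 6)/6 = -⅙*(-3) = ½ ≈ 0.50000)
d(F, v) = 8 + F
z(Q) = 8 - Q + (25 + Q)/(-2 + Q) (z(Q) = (8 + (Q + (-3 - 2)²)/(Q - 2)) - Q = (8 + (Q + (-5)²)/(-2 + Q)) - Q = (8 + (Q + 25)/(-2 + Q)) - Q = (8 + (25 + Q)/(-2 + Q)) - Q = 8 - Q + (25 + Q)/(-2 + Q))
-22450 + z(-175) = -22450 + (9 - 1*(-175)² + 11*(-175))/(-2 - 175) = -22450 + (9 - 1*30625 - 1925)/(-177) = -22450 - (9 - 30625 - 1925)/177 = -22450 - 1/177*(-32541) = -22450 + 10847/59 = -1313703/59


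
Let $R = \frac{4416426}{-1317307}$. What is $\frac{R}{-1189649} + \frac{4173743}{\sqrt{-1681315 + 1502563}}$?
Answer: $\frac{4416426}{1567132955243} - \frac{596249 i \sqrt{57}}{456} \approx 2.8182 \cdot 10^{-6} - 9871.9 i$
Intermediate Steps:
$R = - \frac{4416426}{1317307}$ ($R = 4416426 \left(- \frac{1}{1317307}\right) = - \frac{4416426}{1317307} \approx -3.3526$)
$\frac{R}{-1189649} + \frac{4173743}{\sqrt{-1681315 + 1502563}} = - \frac{4416426}{1317307 \left(-1189649\right)} + \frac{4173743}{\sqrt{-1681315 + 1502563}} = \left(- \frac{4416426}{1317307}\right) \left(- \frac{1}{1189649}\right) + \frac{4173743}{\sqrt{-178752}} = \frac{4416426}{1567132955243} + \frac{4173743}{56 i \sqrt{57}} = \frac{4416426}{1567132955243} + 4173743 \left(- \frac{i \sqrt{57}}{3192}\right) = \frac{4416426}{1567132955243} - \frac{596249 i \sqrt{57}}{456}$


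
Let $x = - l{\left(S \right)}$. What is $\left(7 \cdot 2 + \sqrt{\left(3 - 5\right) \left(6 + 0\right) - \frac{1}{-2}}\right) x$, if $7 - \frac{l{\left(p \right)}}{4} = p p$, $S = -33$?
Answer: $60592 + 2164 i \sqrt{46} \approx 60592.0 + 14677.0 i$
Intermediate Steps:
$l{\left(p \right)} = 28 - 4 p^{2}$ ($l{\left(p \right)} = 28 - 4 p p = 28 - 4 p^{2}$)
$x = 4328$ ($x = - (28 - 4 \left(-33\right)^{2}) = - (28 - 4356) = \left(-1\right) \left(-4328\right) = 4328$)
$\left(7 \cdot 2 + \sqrt{\left(3 - 5\right) \left(6 + 0\right) - \frac{1}{-2}}\right) x = \left(7 \cdot 2 + \sqrt{\left(3 - 5\right) \left(6 + 0\right) - \frac{1}{-2}}\right) 4328 = \left(14 + \sqrt{\left(-2\right) 6 - - \frac{1}{2}}\right) 4328 = \left(14 + \sqrt{-12 + \frac{1}{2}}\right) 4328 = \left(14 + \sqrt{- \frac{23}{2}}\right) 4328 = \left(14 + \frac{i \sqrt{46}}{2}\right) 4328 = 60592 + 2164 i \sqrt{46}$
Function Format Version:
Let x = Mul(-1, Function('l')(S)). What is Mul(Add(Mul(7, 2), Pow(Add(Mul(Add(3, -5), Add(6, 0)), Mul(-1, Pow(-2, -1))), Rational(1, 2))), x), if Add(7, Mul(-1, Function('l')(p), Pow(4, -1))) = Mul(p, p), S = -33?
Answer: Add(60592, Mul(2164, I, Pow(46, Rational(1, 2)))) ≈ Add(60592., Mul(14677., I))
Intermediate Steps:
Function('l')(p) = Add(28, Mul(-4, Pow(p, 2))) (Function('l')(p) = Add(28, Mul(-4, Mul(p, p))) = Add(28, Mul(-4, Pow(p, 2))))
x = 4328 (x = Mul(-1, Add(28, Mul(-4, Pow(-33, 2)))) = Mul(-1, Add(28, Mul(-4, 1089))) = Mul(-1, Add(28, -4356)) = Mul(-1, -4328) = 4328)
Mul(Add(Mul(7, 2), Pow(Add(Mul(Add(3, -5), Add(6, 0)), Mul(-1, Pow(-2, -1))), Rational(1, 2))), x) = Mul(Add(Mul(7, 2), Pow(Add(Mul(Add(3, -5), Add(6, 0)), Mul(-1, Pow(-2, -1))), Rational(1, 2))), 4328) = Mul(Add(14, Pow(Add(Mul(-2, 6), Mul(-1, Rational(-1, 2))), Rational(1, 2))), 4328) = Mul(Add(14, Pow(Add(-12, Rational(1, 2)), Rational(1, 2))), 4328) = Mul(Add(14, Pow(Rational(-23, 2), Rational(1, 2))), 4328) = Mul(Add(14, Mul(Rational(1, 2), I, Pow(46, Rational(1, 2)))), 4328) = Add(60592, Mul(2164, I, Pow(46, Rational(1, 2))))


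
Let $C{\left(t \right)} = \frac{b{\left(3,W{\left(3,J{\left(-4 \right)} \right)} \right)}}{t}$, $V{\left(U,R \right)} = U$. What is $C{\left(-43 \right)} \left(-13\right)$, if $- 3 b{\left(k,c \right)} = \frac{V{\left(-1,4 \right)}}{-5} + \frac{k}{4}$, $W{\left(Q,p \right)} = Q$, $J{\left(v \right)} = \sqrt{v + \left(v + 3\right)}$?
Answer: $- \frac{247}{2580} \approx -0.095736$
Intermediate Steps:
$J{\left(v \right)} = \sqrt{3 + 2 v}$ ($J{\left(v \right)} = \sqrt{v + \left(3 + v\right)} = \sqrt{3 + 2 v}$)
$b{\left(k,c \right)} = - \frac{1}{15} - \frac{k}{12}$ ($b{\left(k,c \right)} = - \frac{- \frac{1}{-5} + \frac{k}{4}}{3} = - \frac{\left(-1\right) \left(- \frac{1}{5}\right) + k \frac{1}{4}}{3} = - \frac{\frac{1}{5} + \frac{k}{4}}{3} = - \frac{1}{15} - \frac{k}{12}$)
$C{\left(t \right)} = - \frac{19}{60 t}$ ($C{\left(t \right)} = \frac{- \frac{1}{15} - \frac{1}{4}}{t} = - \frac{19}{60 t}$)
$C{\left(-43 \right)} \left(-13\right) = - \frac{19}{60 \left(-43\right)} \left(-13\right) = \left(- \frac{19}{60}\right) \left(- \frac{1}{43}\right) \left(-13\right) = \frac{19}{2580} \left(-13\right) = - \frac{247}{2580}$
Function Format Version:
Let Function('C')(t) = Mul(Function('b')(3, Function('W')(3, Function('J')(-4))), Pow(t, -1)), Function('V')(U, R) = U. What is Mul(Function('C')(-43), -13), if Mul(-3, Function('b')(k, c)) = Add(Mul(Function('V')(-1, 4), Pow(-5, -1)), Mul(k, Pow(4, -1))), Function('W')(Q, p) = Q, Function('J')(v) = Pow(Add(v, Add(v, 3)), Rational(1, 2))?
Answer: Rational(-247, 2580) ≈ -0.095736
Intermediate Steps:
Function('J')(v) = Pow(Add(3, Mul(2, v)), Rational(1, 2)) (Function('J')(v) = Pow(Add(v, Add(3, v)), Rational(1, 2)) = Pow(Add(3, Mul(2, v)), Rational(1, 2)))
Function('b')(k, c) = Add(Rational(-1, 15), Mul(Rational(-1, 12), k)) (Function('b')(k, c) = Mul(Rational(-1, 3), Add(Mul(-1, Pow(-5, -1)), Mul(k, Pow(4, -1)))) = Mul(Rational(-1, 3), Add(Mul(-1, Rational(-1, 5)), Mul(k, Rational(1, 4)))) = Mul(Rational(-1, 3), Add(Rational(1, 5), Mul(Rational(1, 4), k))) = Add(Rational(-1, 15), Mul(Rational(-1, 12), k)))
Function('C')(t) = Mul(Rational(-19, 60), Pow(t, -1)) (Function('C')(t) = Mul(Add(Rational(-1, 15), Mul(Rational(-1, 12), 3)), Pow(t, -1)) = Mul(Add(Rational(-1, 15), Rational(-1, 4)), Pow(t, -1)) = Mul(Rational(-19, 60), Pow(t, -1)))
Mul(Function('C')(-43), -13) = Mul(Mul(Rational(-19, 60), Pow(-43, -1)), -13) = Mul(Mul(Rational(-19, 60), Rational(-1, 43)), -13) = Mul(Rational(19, 2580), -13) = Rational(-247, 2580)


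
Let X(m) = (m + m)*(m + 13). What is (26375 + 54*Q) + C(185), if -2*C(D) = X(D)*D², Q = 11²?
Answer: -1253628841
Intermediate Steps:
X(m) = 2*m*(13 + m) (X(m) = (2*m)*(13 + m) = 2*m*(13 + m))
Q = 121
C(D) = -D³*(13 + D) (C(D) = -2*D*(13 + D)*D²/2 = -D³*(13 + D))
(26375 + 54*Q) + C(185) = (26375 + 54*121) + 185³*(-13 - 1*185) = (26375 + 6534) + 6331625*(-13 - 185) = 32909 + 6331625*(-198) = 32909 - 1253661750 = -1253628841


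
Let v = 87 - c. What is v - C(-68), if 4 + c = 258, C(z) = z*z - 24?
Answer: -4767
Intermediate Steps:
C(z) = -24 + z² (C(z) = z² - 24 = -24 + z²)
c = 254 (c = -4 + 258 = 254)
v = -167 (v = 87 - 1*254 = 87 - 254 = -167)
v - C(-68) = -167 - (-24 + (-68)²) = -167 - (-24 + 4624) = -167 - 1*4600 = -167 - 4600 = -4767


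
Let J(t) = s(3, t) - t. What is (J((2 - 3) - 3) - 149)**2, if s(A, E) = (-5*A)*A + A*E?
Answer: 40804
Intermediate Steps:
s(A, E) = -5*A**2 + A*E
J(t) = -45 + 2*t (J(t) = 3*(t - 5*3) - t = 3*(t - 15) - t = 3*(-15 + t) - t = (-45 + 3*t) - t = -45 + 2*t)
(J((2 - 3) - 3) - 149)**2 = ((-45 + 2*((2 - 3) - 3)) - 149)**2 = ((-45 + 2*(-1 - 3)) - 149)**2 = ((-45 + 2*(-4)) - 149)**2 = ((-45 - 8) - 149)**2 = (-53 - 149)**2 = (-202)**2 = 40804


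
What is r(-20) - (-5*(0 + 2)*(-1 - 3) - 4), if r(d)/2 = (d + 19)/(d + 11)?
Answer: -322/9 ≈ -35.778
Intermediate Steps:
r(d) = 2*(19 + d)/(11 + d) (r(d) = 2*((d + 19)/(d + 11)) = 2*((19 + d)/(11 + d)) = 2*(19 + d)/(11 + d))
r(-20) - (-5*(0 + 2)*(-1 - 3) - 4) = 2*(19 - 20)/(11 - 20) - (-5*(0 + 2)*(-1 - 3) - 4) = 2*(-1)/(-9) - (-10*(-4) - 4) = 2*(-⅑)*(-1) - (-5*(-8) - 4) = 2/9 - (40 - 4) = 2/9 - 1*36 = 2/9 - 36 = -322/9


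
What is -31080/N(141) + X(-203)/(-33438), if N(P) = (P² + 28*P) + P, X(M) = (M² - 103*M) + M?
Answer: -84111853/26716962 ≈ -3.1483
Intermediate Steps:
X(M) = M² - 102*M
N(P) = P² + 29*P
-31080/N(141) + X(-203)/(-33438) = -31080*1/(141*(29 + 141)) - 203*(-102 - 203)/(-33438) = -31080/(141*170) - 203*(-305)*(-1/33438) = -31080/23970 + 61915*(-1/33438) = -31080*1/23970 - 61915/33438 = -1036/799 - 61915/33438 = -84111853/26716962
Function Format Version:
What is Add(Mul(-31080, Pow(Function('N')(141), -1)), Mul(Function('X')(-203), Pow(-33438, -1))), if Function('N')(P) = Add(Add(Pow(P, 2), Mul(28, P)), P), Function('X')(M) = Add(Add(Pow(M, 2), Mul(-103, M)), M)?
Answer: Rational(-84111853, 26716962) ≈ -3.1483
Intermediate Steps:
Function('X')(M) = Add(Pow(M, 2), Mul(-102, M))
Function('N')(P) = Add(Pow(P, 2), Mul(29, P))
Add(Mul(-31080, Pow(Function('N')(141), -1)), Mul(Function('X')(-203), Pow(-33438, -1))) = Add(Mul(-31080, Pow(Mul(141, Add(29, 141)), -1)), Mul(Mul(-203, Add(-102, -203)), Pow(-33438, -1))) = Add(Mul(-31080, Pow(Mul(141, 170), -1)), Mul(Mul(-203, -305), Rational(-1, 33438))) = Add(Mul(-31080, Pow(23970, -1)), Mul(61915, Rational(-1, 33438))) = Add(Mul(-31080, Rational(1, 23970)), Rational(-61915, 33438)) = Add(Rational(-1036, 799), Rational(-61915, 33438)) = Rational(-84111853, 26716962)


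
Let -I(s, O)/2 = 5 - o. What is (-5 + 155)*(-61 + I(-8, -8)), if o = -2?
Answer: -11250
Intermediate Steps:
I(s, O) = -14 (I(s, O) = -2*(5 - 1*(-2)) = -2*(5 + 2) = -2*7 = -14)
(-5 + 155)*(-61 + I(-8, -8)) = (-5 + 155)*(-61 - 14) = 150*(-75) = -11250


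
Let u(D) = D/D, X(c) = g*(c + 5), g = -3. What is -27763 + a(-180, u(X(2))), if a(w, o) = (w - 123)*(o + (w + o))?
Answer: 26171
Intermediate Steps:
X(c) = -15 - 3*c (X(c) = -3*(c + 5) = -3*(5 + c) = -15 - 3*c)
u(D) = 1
a(w, o) = (-123 + w)*(w + 2*o) (a(w, o) = (-123 + w)*(o + (o + w)) = (-123 + w)*(w + 2*o))
-27763 + a(-180, u(X(2))) = -27763 + ((-180)**2 - 246*1 - 123*(-180) + 2*1*(-180)) = -27763 + (32400 - 246 + 22140 - 360) = -27763 + 53934 = 26171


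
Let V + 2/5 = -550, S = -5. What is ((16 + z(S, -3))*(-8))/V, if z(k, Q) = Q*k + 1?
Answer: 20/43 ≈ 0.46512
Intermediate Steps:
V = -2752/5 (V = -⅖ - 550 = -2752/5 ≈ -550.40)
z(k, Q) = 1 + Q*k
((16 + z(S, -3))*(-8))/V = ((16 + (1 - 3*(-5)))*(-8))/(-2752/5) = ((16 + (1 + 15))*(-8))*(-5/2752) = ((16 + 16)*(-8))*(-5/2752) = (32*(-8))*(-5/2752) = -256*(-5/2752) = 20/43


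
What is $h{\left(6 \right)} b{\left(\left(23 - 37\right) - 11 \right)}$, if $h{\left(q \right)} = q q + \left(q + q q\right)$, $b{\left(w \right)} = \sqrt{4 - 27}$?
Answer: $78 i \sqrt{23} \approx 374.07 i$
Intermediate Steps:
$b{\left(w \right)} = i \sqrt{23}$ ($b{\left(w \right)} = \sqrt{-23} = i \sqrt{23}$)
$h{\left(q \right)} = q + 2 q^{2}$ ($h{\left(q \right)} = q^{2} + \left(q + q^{2}\right) = q + 2 q^{2}$)
$h{\left(6 \right)} b{\left(\left(23 - 37\right) - 11 \right)} = 6 \left(1 + 2 \cdot 6\right) i \sqrt{23} = 6 \left(1 + 12\right) i \sqrt{23} = 6 \cdot 13 i \sqrt{23} = 78 i \sqrt{23}$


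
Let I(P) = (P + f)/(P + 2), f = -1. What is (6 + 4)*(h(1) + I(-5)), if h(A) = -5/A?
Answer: -30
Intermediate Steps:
I(P) = (-1 + P)/(2 + P) (I(P) = (P - 1)/(P + 2) = (-1 + P)/(2 + P))
(6 + 4)*(h(1) + I(-5)) = (6 + 4)*(-5/1 + (-1 - 5)/(2 - 5)) = 10*(-5*1 - 6/(-3)) = 10*(-5 - ⅓*(-6)) = 10*(-5 + 2) = 10*(-3) = -30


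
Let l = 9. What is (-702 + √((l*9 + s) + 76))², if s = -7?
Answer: 492954 - 7020*√6 ≈ 4.7576e+5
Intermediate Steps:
(-702 + √((l*9 + s) + 76))² = (-702 + √((9*9 - 7) + 76))² = (-702 + √((81 - 7) + 76))² = (-702 + √(74 + 76))² = (-702 + √150)² = (-702 + 5*√6)²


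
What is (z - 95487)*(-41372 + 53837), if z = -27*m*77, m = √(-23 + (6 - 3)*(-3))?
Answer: -1190245455 - 103658940*I*√2 ≈ -1.1902e+9 - 1.466e+8*I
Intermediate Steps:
m = 4*I*√2 (m = √(-23 + 3*(-3)) = √(-23 - 9) = √(-32) = 4*I*√2 ≈ 5.6569*I)
z = -8316*I*√2 (z = -108*I*√2*77 = -8316*I*√2 ≈ -11761.0*I)
(z - 95487)*(-41372 + 53837) = (-8316*I*√2 - 95487)*(-41372 + 53837) = (-95487 - 8316*I*√2)*12465 = -1190245455 - 103658940*I*√2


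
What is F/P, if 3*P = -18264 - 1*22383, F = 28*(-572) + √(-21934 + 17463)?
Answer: 16016/13549 - I*√4471/13549 ≈ 1.1821 - 0.0049351*I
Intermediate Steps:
F = -16016 + I*√4471 (F = -16016 + √(-4471) = -16016 + I*√4471 ≈ -16016.0 + 66.865*I)
P = -13549 (P = (-18264 - 1*22383)/3 = (-18264 - 22383)/3 = (⅓)*(-40647) = -13549)
F/P = (-16016 + I*√4471)/(-13549) = (-16016 + I*√4471)*(-1/13549) = 16016/13549 - I*√4471/13549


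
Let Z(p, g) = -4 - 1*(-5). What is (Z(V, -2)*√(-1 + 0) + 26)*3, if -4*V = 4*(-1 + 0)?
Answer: 78 + 3*I ≈ 78.0 + 3.0*I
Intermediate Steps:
V = 1 (V = -(-1 + 0) = -(-1) = -¼*(-4) = 1)
Z(p, g) = 1 (Z(p, g) = -4 + 5 = 1)
(Z(V, -2)*√(-1 + 0) + 26)*3 = (1*√(-1 + 0) + 26)*3 = (1*√(-1) + 26)*3 = (1*I + 26)*3 = (I + 26)*3 = (26 + I)*3 = 78 + 3*I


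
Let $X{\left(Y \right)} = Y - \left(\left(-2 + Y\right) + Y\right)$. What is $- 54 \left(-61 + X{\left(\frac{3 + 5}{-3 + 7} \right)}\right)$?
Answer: $3294$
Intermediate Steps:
$X{\left(Y \right)} = 2 - Y$ ($X{\left(Y \right)} = Y - \left(-2 + 2 Y\right) = 2 - Y$)
$- 54 \left(-61 + X{\left(\frac{3 + 5}{-3 + 7} \right)}\right) = - 54 \left(-61 + \left(2 - \frac{3 + 5}{-3 + 7}\right)\right) = - 54 \left(-61 + \left(2 - \frac{8}{4}\right)\right) = - 54 \left(-61 + \left(2 - 8 \cdot \frac{1}{4}\right)\right) = - 54 \left(-61 + \left(2 - 2\right)\right) = - 54 \left(-61 + 0\right) = \left(-54\right) \left(-61\right) = 3294$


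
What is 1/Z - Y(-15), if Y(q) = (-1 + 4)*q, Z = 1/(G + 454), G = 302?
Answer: 801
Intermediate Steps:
Z = 1/756 (Z = 1/(302 + 454) = 1/756 ≈ 0.0013228)
Y(q) = 3*q
1/Z - Y(-15) = 1/(1/756) - 3*(-15) = 756 - 1*(-45) = 756 + 45 = 801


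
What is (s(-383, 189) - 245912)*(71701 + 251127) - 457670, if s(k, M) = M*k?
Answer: -102756287242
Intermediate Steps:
(s(-383, 189) - 245912)*(71701 + 251127) - 457670 = (189*(-383) - 245912)*(71701 + 251127) - 457670 = (-72387 - 245912)*322828 - 457670 = -318299*322828 - 457670 = -102755829572 - 457670 = -102756287242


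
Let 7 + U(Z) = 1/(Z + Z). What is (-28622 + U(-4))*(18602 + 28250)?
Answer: -2682663529/2 ≈ -1.3413e+9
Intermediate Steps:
U(Z) = -7 + 1/(2*Z) (U(Z) = -7 + 1/(Z + Z) = -7 + 1/(2*Z))
(-28622 + U(-4))*(18602 + 28250) = (-28622 + (-7 + (½)/(-4)))*(18602 + 28250) = (-28622 + (-7 + (½)*(-¼)))*46852 = (-28622 + (-7 - ⅛))*46852 = (-28622 - 57/8)*46852 = -229033/8*46852 = -2682663529/2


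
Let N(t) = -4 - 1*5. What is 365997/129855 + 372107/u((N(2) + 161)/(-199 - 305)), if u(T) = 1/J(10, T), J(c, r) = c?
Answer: 161066636949/43285 ≈ 3.7211e+6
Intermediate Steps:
N(t) = -9 (N(t) = -4 - 5 = -9)
u(T) = 1/10
365997/129855 + 372107/u((N(2) + 161)/(-199 - 305)) = 365997/129855 + 372107/(1/10) = 365997*(1/129855) + 372107*10 = 121999/43285 + 3721070 = 161066636949/43285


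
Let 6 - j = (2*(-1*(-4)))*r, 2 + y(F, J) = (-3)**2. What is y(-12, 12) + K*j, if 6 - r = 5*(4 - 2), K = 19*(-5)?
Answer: -3603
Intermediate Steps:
y(F, J) = 7 (y(F, J) = -2 + (-3)**2 = -2 + 9 = 7)
K = -95
r = -4 (r = 6 - 5*(4 - 2) = 6 - 5*2 = 6 - 1*10 = 6 - 10 = -4)
j = 38 (j = 6 - 2*(-1*(-4))*(-4) = 6 - 2*4*(-4) = 6 - 8*(-4) = 6 - 1*(-32) = 6 + 32 = 38)
y(-12, 12) + K*j = 7 - 95*38 = 7 - 3610 = -3603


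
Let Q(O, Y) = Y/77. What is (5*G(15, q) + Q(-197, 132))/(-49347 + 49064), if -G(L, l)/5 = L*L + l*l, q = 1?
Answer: 39538/1981 ≈ 19.959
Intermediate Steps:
Q(O, Y) = Y/77 (Q(O, Y) = Y*(1/77) = Y/77)
G(L, l) = -5*L² - 5*l² (G(L, l) = -5*(L*L + l*l) = -5*(L² + l²) = -5*L² - 5*l²)
(5*G(15, q) + Q(-197, 132))/(-49347 + 49064) = (5*(-5*15² - 5*1²) + (1/77)*132)/(-49347 + 49064) = (5*(-5*225 - 5*1) + 12/7)/(-283) = (5*(-1125 - 5) + 12/7)*(-1/283) = (5*(-1130) + 12/7)*(-1/283) = (-5650 + 12/7)*(-1/283) = -39538/7*(-1/283) = 39538/1981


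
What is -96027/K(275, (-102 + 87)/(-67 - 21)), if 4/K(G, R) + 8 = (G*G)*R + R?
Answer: -54432232761/176 ≈ -3.0927e+8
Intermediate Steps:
K(G, R) = 4/(-8 + R + R*G**2) (K(G, R) = 4/(-8 + ((G*G)*R + R)) = 4/(-8 + (G**2*R + R)) = 4/(-8 + (R*G**2 + R)) = 4/(-8 + (R + R*G**2)) = 4/(-8 + R + R*G**2))
-96027/K(275, (-102 + 87)/(-67 - 21)) = -(-192054 + 3631068951*(-102 + 87)/(2*(-67 - 21))) = -96027/(4/(-8 - 15/(-88) - 15/(-88)*75625)) = -96027/(4/(-8 - 15*(-1/88) - 15*(-1/88)*75625)) = -96027/(4/(-8 + 15/88 + (15/88)*75625)) = -96027/(4/(-8 + 15/88 + 103125/8)) = -96027/(4/(566843/44)) = -96027/(4*(44/566843)) = -96027/176/566843 = -96027*566843/176 = -54432232761/176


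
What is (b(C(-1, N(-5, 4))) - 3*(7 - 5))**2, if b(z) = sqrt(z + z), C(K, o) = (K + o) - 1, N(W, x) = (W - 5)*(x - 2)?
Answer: 4*(3 - I*sqrt(11))**2 ≈ -8.0 - 79.599*I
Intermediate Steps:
N(W, x) = (-5 + W)*(-2 + x)
C(K, o) = -1 + K + o
b(z) = sqrt(2)*sqrt(z) (b(z) = sqrt(2*z) = sqrt(2)*sqrt(z))
(b(C(-1, N(-5, 4))) - 3*(7 - 5))**2 = (sqrt(2)*sqrt(-1 - 1 + (10 - 5*4 - 2*(-5) - 5*4)) - 3*(7 - 5))**2 = (sqrt(2)*sqrt(-1 - 1 + (10 - 20 + 10 - 20)) - 3*2)**2 = (sqrt(2)*sqrt(-1 - 1 - 20) - 6)**2 = (sqrt(2)*sqrt(-22) - 6)**2 = (sqrt(2)*(I*sqrt(22)) - 6)**2 = (2*I*sqrt(11) - 6)**2 = (-6 + 2*I*sqrt(11))**2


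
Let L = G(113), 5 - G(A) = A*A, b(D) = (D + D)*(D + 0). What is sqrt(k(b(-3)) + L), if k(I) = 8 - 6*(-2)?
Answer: 6*I*sqrt(354) ≈ 112.89*I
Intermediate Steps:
b(D) = 2*D**2 (b(D) = (2*D)*D = 2*D**2)
G(A) = 5 - A**2 (G(A) = 5 - A*A = 5 - A**2)
L = -12764 (L = 5 - 1*113**2 = 5 - 1*12769 = 5 - 12769 = -12764)
k(I) = 20 (k(I) = 8 + 12 = 20)
sqrt(k(b(-3)) + L) = sqrt(20 - 12764) = sqrt(-12744) = 6*I*sqrt(354)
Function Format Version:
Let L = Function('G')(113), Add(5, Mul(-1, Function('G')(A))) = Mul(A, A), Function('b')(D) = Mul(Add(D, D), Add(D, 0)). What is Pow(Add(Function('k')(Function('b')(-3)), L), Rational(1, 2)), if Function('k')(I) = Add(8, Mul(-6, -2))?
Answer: Mul(6, I, Pow(354, Rational(1, 2))) ≈ Mul(112.89, I)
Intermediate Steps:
Function('b')(D) = Mul(2, Pow(D, 2)) (Function('b')(D) = Mul(Mul(2, D), D) = Mul(2, Pow(D, 2)))
Function('G')(A) = Add(5, Mul(-1, Pow(A, 2))) (Function('G')(A) = Add(5, Mul(-1, Mul(A, A))) = Add(5, Mul(-1, Pow(A, 2))))
L = -12764 (L = Add(5, Mul(-1, Pow(113, 2))) = Add(5, Mul(-1, 12769)) = Add(5, -12769) = -12764)
Function('k')(I) = 20 (Function('k')(I) = Add(8, 12) = 20)
Pow(Add(Function('k')(Function('b')(-3)), L), Rational(1, 2)) = Pow(Add(20, -12764), Rational(1, 2)) = Pow(-12744, Rational(1, 2)) = Mul(6, I, Pow(354, Rational(1, 2)))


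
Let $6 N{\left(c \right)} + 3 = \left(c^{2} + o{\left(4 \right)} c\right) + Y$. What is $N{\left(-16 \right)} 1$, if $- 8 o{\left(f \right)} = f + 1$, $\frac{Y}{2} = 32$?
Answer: $\frac{109}{2} \approx 54.5$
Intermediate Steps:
$Y = 64$ ($Y = 2 \cdot 32 = 64$)
$o{\left(f \right)} = - \frac{1}{8} - \frac{f}{8}$ ($o{\left(f \right)} = - \frac{f + 1}{8} = - \frac{1 + f}{8} = - \frac{1}{8} - \frac{f}{8}$)
$N{\left(c \right)} = \frac{61}{6} - \frac{5 c}{48} + \frac{c^{2}}{6}$ ($N{\left(c \right)} = - \frac{1}{2} + \frac{\left(c^{2} + \left(- \frac{1}{8} - \frac{1}{2}\right) c\right) + 64}{6} = - \frac{1}{2} + \frac{\left(c^{2} - \frac{5 c}{8}\right) + 64}{6} = - \frac{1}{2} + \frac{64 + c^{2} - \frac{5 c}{8}}{6} = - \frac{1}{2} + \left(\frac{32}{3} - \frac{5 c}{48} + \frac{c^{2}}{6}\right) = \frac{61}{6} - \frac{5 c}{48} + \frac{c^{2}}{6}$)
$N{\left(-16 \right)} 1 = \left(\frac{61}{6} - - \frac{5}{3} + \frac{\left(-16\right)^{2}}{6}\right) 1 = \left(\frac{61}{6} + \frac{5}{3} + \frac{1}{6} \cdot 256\right) 1 = \left(\frac{61}{6} + \frac{5}{3} + \frac{128}{3}\right) 1 = \frac{109}{2} \cdot 1 = \frac{109}{2}$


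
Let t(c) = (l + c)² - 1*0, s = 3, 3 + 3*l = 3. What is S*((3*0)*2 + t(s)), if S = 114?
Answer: 1026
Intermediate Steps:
l = 0 (l = -1 + (⅓)*3 = -1 + 1 = 0)
t(c) = c² (t(c) = (0 + c)² - 1*0 = c² + 0 = c²)
S*((3*0)*2 + t(s)) = 114*((3*0)*2 + 3²) = 114*(0*2 + 9) = 114*(0 + 9) = 114*9 = 1026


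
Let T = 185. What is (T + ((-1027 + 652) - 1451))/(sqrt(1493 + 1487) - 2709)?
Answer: 4445469/7335701 + 3282*sqrt(745)/7335701 ≈ 0.61822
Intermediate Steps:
(T + ((-1027 + 652) - 1451))/(sqrt(1493 + 1487) - 2709) = (185 + ((-1027 + 652) - 1451))/(sqrt(1493 + 1487) - 2709) = (185 + (-375 - 1451))/(sqrt(2980) - 2709) = (185 - 1826)/(2*sqrt(745) - 2709) = -1641/(-2709 + 2*sqrt(745))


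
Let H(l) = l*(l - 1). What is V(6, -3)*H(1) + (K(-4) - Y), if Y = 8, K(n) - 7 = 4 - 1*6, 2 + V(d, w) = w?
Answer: -3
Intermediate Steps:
V(d, w) = -2 + w
K(n) = 5 (K(n) = 7 + (4 - 1*6) = 7 + (4 - 6) = 7 - 2 = 5)
H(l) = l*(-1 + l)
V(6, -3)*H(1) + (K(-4) - Y) = (-2 - 3)*(1*(-1 + 1)) + (5 - 1*8) = -5*0 + (5 - 8) = -5*0 - 3 = 0 - 3 = -3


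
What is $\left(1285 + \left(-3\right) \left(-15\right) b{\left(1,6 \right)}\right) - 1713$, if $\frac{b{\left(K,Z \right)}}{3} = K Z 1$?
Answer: $382$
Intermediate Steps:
$b{\left(K,Z \right)} = 3 K Z$ ($b{\left(K,Z \right)} = 3 K Z 1 = 3 K Z$)
$\left(1285 + \left(-3\right) \left(-15\right) b{\left(1,6 \right)}\right) - 1713 = \left(1285 + \left(-3\right) \left(-15\right) 3 \cdot 1 \cdot 6\right) - 1713 = \left(1285 + 45 \cdot 18\right) - 1713 = \left(1285 + 810\right) - 1713 = 2095 - 1713 = 382$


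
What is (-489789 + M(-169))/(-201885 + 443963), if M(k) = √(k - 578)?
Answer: -489789/242078 + 3*I*√83/242078 ≈ -2.0233 + 0.0001129*I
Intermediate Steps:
M(k) = √(-578 + k)
(-489789 + M(-169))/(-201885 + 443963) = (-489789 + √(-578 - 169))/(-201885 + 443963) = (-489789 + √(-747))/242078 = (-489789 + 3*I*√83)*(1/242078) = -489789/242078 + 3*I*√83/242078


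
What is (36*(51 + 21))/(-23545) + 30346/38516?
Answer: 307331549/453429610 ≈ 0.67779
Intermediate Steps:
(36*(51 + 21))/(-23545) + 30346/38516 = (36*72)*(-1/23545) + 30346*(1/38516) = 2592*(-1/23545) + 15173/19258 = -2592/23545 + 15173/19258 = 307331549/453429610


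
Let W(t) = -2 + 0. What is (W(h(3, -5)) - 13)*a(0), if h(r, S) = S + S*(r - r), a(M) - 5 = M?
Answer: -75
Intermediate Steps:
a(M) = 5 + M
h(r, S) = S (h(r, S) = S + S*0 = S + 0 = S)
W(t) = -2
(W(h(3, -5)) - 13)*a(0) = (-2 - 13)*(5 + 0) = -15*5 = -75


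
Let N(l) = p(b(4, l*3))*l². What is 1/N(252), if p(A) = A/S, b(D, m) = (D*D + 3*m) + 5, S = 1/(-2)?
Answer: -1/290721312 ≈ -3.4397e-9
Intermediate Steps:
S = -½ ≈ -0.50000
b(D, m) = 5 + D² + 3*m (b(D, m) = (D² + 3*m) + 5 = 5 + D² + 3*m)
p(A) = -2*A (p(A) = A/(-½) = A*(-2) = -2*A)
N(l) = l²*(-42 - 18*l) (N(l) = (-2*(5 + 4² + 3*(l*3)))*l² = (-2*(5 + 16 + 3*(3*l)))*l² = (-2*(5 + 16 + 9*l))*l² = (-2*(21 + 9*l))*l² = (-42 - 18*l)*l² = l²*(-42 - 18*l))
1/N(252) = 1/(252²*(-42 - 18*252)) = 1/(63504*(-42 - 4536)) = 1/(63504*(-4578)) = 1/(-290721312) = -1/290721312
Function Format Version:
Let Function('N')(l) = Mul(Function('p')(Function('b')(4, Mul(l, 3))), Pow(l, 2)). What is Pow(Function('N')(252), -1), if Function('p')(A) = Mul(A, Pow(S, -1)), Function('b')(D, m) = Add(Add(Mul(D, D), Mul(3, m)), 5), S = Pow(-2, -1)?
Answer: Rational(-1, 290721312) ≈ -3.4397e-9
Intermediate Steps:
S = Rational(-1, 2) ≈ -0.50000
Function('b')(D, m) = Add(5, Pow(D, 2), Mul(3, m)) (Function('b')(D, m) = Add(Add(Pow(D, 2), Mul(3, m)), 5) = Add(5, Pow(D, 2), Mul(3, m)))
Function('p')(A) = Mul(-2, A) (Function('p')(A) = Mul(A, Pow(Rational(-1, 2), -1)) = Mul(A, -2) = Mul(-2, A))
Function('N')(l) = Mul(Pow(l, 2), Add(-42, Mul(-18, l))) (Function('N')(l) = Mul(Mul(-2, Add(5, Pow(4, 2), Mul(3, Mul(l, 3)))), Pow(l, 2)) = Mul(Mul(-2, Add(5, 16, Mul(3, Mul(3, l)))), Pow(l, 2)) = Mul(Mul(-2, Add(5, 16, Mul(9, l))), Pow(l, 2)) = Mul(Mul(-2, Add(21, Mul(9, l))), Pow(l, 2)) = Mul(Add(-42, Mul(-18, l)), Pow(l, 2)) = Mul(Pow(l, 2), Add(-42, Mul(-18, l))))
Pow(Function('N')(252), -1) = Pow(Mul(Pow(252, 2), Add(-42, Mul(-18, 252))), -1) = Pow(Mul(63504, Add(-42, -4536)), -1) = Pow(Mul(63504, -4578), -1) = Pow(-290721312, -1) = Rational(-1, 290721312)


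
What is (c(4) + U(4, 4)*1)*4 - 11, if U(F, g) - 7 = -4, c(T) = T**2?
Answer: 65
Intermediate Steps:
U(F, g) = 3 (U(F, g) = 7 - 4 = 3)
(c(4) + U(4, 4)*1)*4 - 11 = (4**2 + 3*1)*4 - 11 = (16 + 3)*4 - 11 = 19*4 - 11 = 76 - 11 = 65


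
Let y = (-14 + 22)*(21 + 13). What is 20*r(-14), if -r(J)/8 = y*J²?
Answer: -8529920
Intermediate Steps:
y = 272 (y = 8*34 = 272)
r(J) = -2176*J²
20*r(-14) = 20*(-2176*(-14)²) = 20*(-2176*196) = 20*(-426496) = -8529920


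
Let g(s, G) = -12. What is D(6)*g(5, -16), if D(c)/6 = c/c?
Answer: -72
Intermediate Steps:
D(c) = 6 (D(c) = 6*(c/c) = 6*1 = 6)
D(6)*g(5, -16) = 6*(-12) = -72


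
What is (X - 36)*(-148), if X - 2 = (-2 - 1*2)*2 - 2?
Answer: 6512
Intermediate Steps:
X = -8 (X = 2 + ((-2 - 1*2)*2 - 2) = 2 + ((-2 - 2)*2 - 2) = 2 + (-4*2 - 2) = 2 + (-8 - 2) = 2 - 10 = -8)
(X - 36)*(-148) = (-8 - 36)*(-148) = -44*(-148) = 6512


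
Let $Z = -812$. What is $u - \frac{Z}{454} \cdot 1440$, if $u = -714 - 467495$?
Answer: $- \frac{105698803}{227} \approx -4.6563 \cdot 10^{5}$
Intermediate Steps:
$u = -468209$ ($u = -714 - 467495 = -468209$)
$u - \frac{Z}{454} \cdot 1440 = -468209 - - \frac{812}{454} \cdot 1440 = -468209 - \left(-812\right) \frac{1}{454} \cdot 1440 = -468209 - \left(- \frac{406}{227}\right) 1440 = -468209 - - \frac{584640}{227} = -468209 + \frac{584640}{227} = - \frac{105698803}{227}$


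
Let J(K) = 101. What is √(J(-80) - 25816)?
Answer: I*√25715 ≈ 160.36*I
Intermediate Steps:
√(J(-80) - 25816) = √(101 - 25816) = √(-25715) = I*√25715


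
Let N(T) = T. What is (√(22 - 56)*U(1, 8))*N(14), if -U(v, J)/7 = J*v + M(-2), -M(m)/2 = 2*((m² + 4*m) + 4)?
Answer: -784*I*√34 ≈ -4571.5*I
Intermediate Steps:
M(m) = -16 - 16*m - 4*m² (M(m) = -4*((m² + 4*m) + 4) = -4*(4 + m² + 4*m) = -2*(8 + 2*m² + 8*m) = -16 - 16*m - 4*m²)
U(v, J) = -7*J*v (U(v, J) = -7*(J*v + (-16 - 16*(-2) - 4*(-2)²)) = -7*(J*v + (-16 + 32 - 4*4)) = -7*(J*v + (-16 + 32 - 16)) = -7*(J*v + 0) = -7*J*v)
(√(22 - 56)*U(1, 8))*N(14) = (√(22 - 56)*(-7*8*1))*14 = (√(-34)*(-56))*14 = ((I*√34)*(-56))*14 = -56*I*√34*14 = -784*I*√34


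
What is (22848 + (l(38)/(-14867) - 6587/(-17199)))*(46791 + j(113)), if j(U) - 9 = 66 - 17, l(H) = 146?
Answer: 39100661638134613/36528219 ≈ 1.0704e+9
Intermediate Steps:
j(U) = 58 (j(U) = 9 + (66 - 17) = 9 + 49 = 58)
(22848 + (l(38)/(-14867) - 6587/(-17199)))*(46791 + j(113)) = (22848 + (146/(-14867) - 6587/(-17199)))*(46791 + 58) = (22848 + (146*(-1/14867) - 6587*(-1/17199)))*46849 = (22848 + (-146/14867 + 941/2457))*46849 = (22848 + 13631125/36528219)*46849 = (834610378837/36528219)*46849 = 39100661638134613/36528219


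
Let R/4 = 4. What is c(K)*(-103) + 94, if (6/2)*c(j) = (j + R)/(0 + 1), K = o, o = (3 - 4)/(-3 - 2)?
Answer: -2311/5 ≈ -462.20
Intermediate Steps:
R = 16 (R = 4*4 = 16)
o = ⅕ (o = -1/(-5) = -1*(-⅕) = ⅕ ≈ 0.20000)
K = ⅕ ≈ 0.20000
c(j) = 16/3 + j/3 (c(j) = ((j + 16)/(0 + 1))/3 = ((16 + j)/1)/3 = ((16 + j)*1)/3 = (16 + j)/3 = 16/3 + j/3)
c(K)*(-103) + 94 = (16/3 + (⅓)*(⅕))*(-103) + 94 = (16/3 + 1/15)*(-103) + 94 = (27/5)*(-103) + 94 = -2781/5 + 94 = -2311/5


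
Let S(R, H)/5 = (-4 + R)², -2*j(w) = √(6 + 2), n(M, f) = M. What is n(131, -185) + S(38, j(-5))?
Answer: 5911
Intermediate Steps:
j(w) = -√2 (j(w) = -√(6 + 2)/2 = -√2)
S(R, H) = 5*(-4 + R)²
n(131, -185) + S(38, j(-5)) = 131 + 5*(-4 + 38)² = 131 + 5*34² = 131 + 5*1156 = 131 + 5780 = 5911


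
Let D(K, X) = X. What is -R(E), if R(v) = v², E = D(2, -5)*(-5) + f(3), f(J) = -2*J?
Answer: -361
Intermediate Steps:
E = 19 (E = -5*(-5) - 2*3 = 25 - 6 = 19)
-R(E) = -1*19² = -1*361 = -361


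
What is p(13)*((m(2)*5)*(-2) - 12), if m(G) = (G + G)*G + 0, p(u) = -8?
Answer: 736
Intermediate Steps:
m(G) = 2*G**2 (m(G) = (2*G)*G + 0 = 2*G**2 + 0 = 2*G**2)
p(13)*((m(2)*5)*(-2) - 12) = -8*(((2*2**2)*5)*(-2) - 12) = -8*(((2*4)*5)*(-2) - 12) = -8*((8*5)*(-2) - 12) = -8*(40*(-2) - 12) = -8*(-80 - 12) = -8*(-92) = 736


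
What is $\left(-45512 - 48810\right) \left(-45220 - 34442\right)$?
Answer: $7513879164$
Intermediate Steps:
$\left(-45512 - 48810\right) \left(-45220 - 34442\right) = \left(-94322\right) \left(-79662\right) = 7513879164$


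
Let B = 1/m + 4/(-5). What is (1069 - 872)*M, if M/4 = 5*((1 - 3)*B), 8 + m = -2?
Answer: 7092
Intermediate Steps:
m = -10 (m = -8 - 2 = -10)
B = -9/10 (B = 1/(-10) + 4/(-5) = 1*(-⅒) + 4*(-⅕) = -⅒ - ⅘ = -9/10 ≈ -0.90000)
M = 36 (M = 4*(5*((1 - 3)*(-9/10))) = 4*(5*(-2*(-9/10))) = 4*(5*(9/5)) = 4*9 = 36)
(1069 - 872)*M = (1069 - 872)*36 = 197*36 = 7092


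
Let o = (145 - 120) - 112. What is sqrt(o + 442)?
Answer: sqrt(355) ≈ 18.841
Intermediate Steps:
o = -87 (o = 25 - 112 = -87)
sqrt(o + 442) = sqrt(-87 + 442) = sqrt(355)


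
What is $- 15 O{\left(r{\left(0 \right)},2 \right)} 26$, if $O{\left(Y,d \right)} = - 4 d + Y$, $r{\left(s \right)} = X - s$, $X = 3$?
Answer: $1950$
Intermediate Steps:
$r{\left(s \right)} = 3 - s$
$O{\left(Y,d \right)} = Y - 4 d$
$- 15 O{\left(r{\left(0 \right)},2 \right)} 26 = - 15 \left(\left(3 - 0\right) - 8\right) 26 = - 15 \left(\left(3 + 0\right) - 8\right) 26 = - 15 \left(3 - 8\right) 26 = \left(-15\right) \left(-5\right) 26 = 75 \cdot 26 = 1950$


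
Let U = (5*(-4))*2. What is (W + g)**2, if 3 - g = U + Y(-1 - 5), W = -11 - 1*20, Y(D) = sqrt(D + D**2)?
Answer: (12 - sqrt(30))**2 ≈ 42.547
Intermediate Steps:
W = -31 (W = -11 - 20 = -31)
U = -40 (U = -20*2 = -40)
g = 43 - sqrt(30) (g = 3 - (-40 + sqrt((-1 - 5)*(1 + (-1 - 5)))) = 3 - (-40 + sqrt(-6*(1 - 6))) = 3 - (-40 + sqrt(-6*(-5))) = 3 - (-40 + sqrt(30)) = 3 + (40 - sqrt(30)) = 43 - sqrt(30) ≈ 37.523)
(W + g)**2 = (-31 + (43 - sqrt(30)))**2 = (12 - sqrt(30))**2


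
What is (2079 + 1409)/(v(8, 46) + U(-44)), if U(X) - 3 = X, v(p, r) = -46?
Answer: -3488/87 ≈ -40.092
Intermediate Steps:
U(X) = 3 + X
(2079 + 1409)/(v(8, 46) + U(-44)) = (2079 + 1409)/(-46 + (3 - 44)) = 3488/(-46 - 41) = 3488/(-87) = 3488*(-1/87) = -3488/87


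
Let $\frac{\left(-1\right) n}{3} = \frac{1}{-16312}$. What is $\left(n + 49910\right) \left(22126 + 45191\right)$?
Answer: $\frac{54804918660591}{16312} \approx 3.3598 \cdot 10^{9}$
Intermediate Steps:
$n = \frac{3}{16312}$ ($n = - \frac{3}{-16312} = \left(-3\right) \left(- \frac{1}{16312}\right) = \frac{3}{16312} \approx 0.00018391$)
$\left(n + 49910\right) \left(22126 + 45191\right) = \left(\frac{3}{16312} + 49910\right) \left(22126 + 45191\right) = \frac{814131923}{16312} \cdot 67317 = \frac{54804918660591}{16312}$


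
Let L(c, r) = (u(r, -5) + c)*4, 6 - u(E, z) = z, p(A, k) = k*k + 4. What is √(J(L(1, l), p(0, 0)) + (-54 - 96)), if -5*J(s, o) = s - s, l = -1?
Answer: 5*I*√6 ≈ 12.247*I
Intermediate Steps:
p(A, k) = 4 + k² (p(A, k) = k² + 4 = 4 + k²)
u(E, z) = 6 - z
L(c, r) = 44 + 4*c (L(c, r) = ((6 - 1*(-5)) + c)*4 = ((6 + 5) + c)*4 = (11 + c)*4 = 44 + 4*c)
J(s, o) = 0 (J(s, o) = -(s - s)/5 = -⅕*0 = 0)
√(J(L(1, l), p(0, 0)) + (-54 - 96)) = √(0 + (-54 - 96)) = √(0 - 150) = √(-150) = 5*I*√6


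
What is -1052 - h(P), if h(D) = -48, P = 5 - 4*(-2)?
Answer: -1004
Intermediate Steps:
P = 13 (P = 5 + 8 = 13)
-1052 - h(P) = -1052 - 1*(-48) = -1052 + 48 = -1004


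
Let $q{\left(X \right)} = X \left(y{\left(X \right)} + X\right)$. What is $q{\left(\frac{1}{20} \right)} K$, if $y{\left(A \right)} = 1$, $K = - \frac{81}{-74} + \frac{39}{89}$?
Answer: $\frac{42399}{526880} \approx 0.080472$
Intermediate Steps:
$K = \frac{10095}{6586}$ ($K = \left(-81\right) \left(- \frac{1}{74}\right) + 39 \cdot \frac{1}{89} = \frac{81}{74} + \frac{39}{89} = \frac{10095}{6586} \approx 1.5328$)
$q{\left(X \right)} = X \left(1 + X\right)$
$q{\left(\frac{1}{20} \right)} K = \frac{1 + \frac{1}{20}}{20} \cdot \frac{10095}{6586} = \frac{1}{20} \cdot \frac{21}{20} \cdot \frac{10095}{6586} = \frac{21}{400} \cdot \frac{10095}{6586} = \frac{42399}{526880}$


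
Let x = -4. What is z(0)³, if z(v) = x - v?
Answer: -64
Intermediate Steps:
z(v) = -4 - v
z(0)³ = (-4 - 1*0)³ = (-4 + 0)³ = (-4)³ = -64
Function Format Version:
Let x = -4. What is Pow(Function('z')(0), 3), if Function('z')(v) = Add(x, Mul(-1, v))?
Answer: -64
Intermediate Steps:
Function('z')(v) = Add(-4, Mul(-1, v))
Pow(Function('z')(0), 3) = Pow(Add(-4, Mul(-1, 0)), 3) = Pow(Add(-4, 0), 3) = Pow(-4, 3) = -64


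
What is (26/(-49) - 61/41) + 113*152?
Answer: 34502529/2009 ≈ 17174.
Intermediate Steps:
(26/(-49) - 61/41) + 113*152 = (26*(-1/49) - 61*1/41) + 17176 = (-26/49 - 61/41) + 17176 = -4055/2009 + 17176 = 34502529/2009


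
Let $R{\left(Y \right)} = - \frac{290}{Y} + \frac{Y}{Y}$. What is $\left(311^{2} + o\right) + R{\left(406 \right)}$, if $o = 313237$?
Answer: $\frac{2869708}{7} \approx 4.0996 \cdot 10^{5}$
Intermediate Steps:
$R{\left(Y \right)} = 1 - \frac{290}{Y}$ ($R{\left(Y \right)} = - \frac{290}{Y} + 1 = 1 - \frac{290}{Y}$)
$\left(311^{2} + o\right) + R{\left(406 \right)} = \left(311^{2} + 313237\right) + \frac{-290 + 406}{406} = \left(96721 + 313237\right) + \frac{1}{406} \cdot 116 = 409958 + \frac{2}{7} = \frac{2869708}{7}$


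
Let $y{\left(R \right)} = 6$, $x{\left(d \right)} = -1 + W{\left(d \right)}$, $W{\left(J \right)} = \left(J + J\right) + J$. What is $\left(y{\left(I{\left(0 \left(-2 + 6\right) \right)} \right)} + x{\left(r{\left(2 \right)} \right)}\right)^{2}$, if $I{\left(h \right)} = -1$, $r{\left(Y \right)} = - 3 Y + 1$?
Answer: $100$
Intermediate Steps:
$W{\left(J \right)} = 3 J$ ($W{\left(J \right)} = 2 J + J = 3 J$)
$r{\left(Y \right)} = 1 - 3 Y$
$x{\left(d \right)} = -1 + 3 d$
$\left(y{\left(I{\left(0 \left(-2 + 6\right) \right)} \right)} + x{\left(r{\left(2 \right)} \right)}\right)^{2} = \left(6 + \left(-1 + 3 \left(1 - 6\right)\right)\right)^{2} = \left(6 + \left(-1 + 3 \left(-5\right)\right)\right)^{2} = \left(6 - 16\right)^{2} = \left(-10\right)^{2} = 100$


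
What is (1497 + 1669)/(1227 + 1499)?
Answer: 1583/1363 ≈ 1.1614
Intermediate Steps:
(1497 + 1669)/(1227 + 1499) = 3166/2726 = 3166*(1/2726) = 1583/1363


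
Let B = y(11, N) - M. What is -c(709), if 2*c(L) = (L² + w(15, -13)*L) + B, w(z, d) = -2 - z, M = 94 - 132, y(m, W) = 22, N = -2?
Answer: -245344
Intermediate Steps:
M = -38
B = 60 (B = 22 - 1*(-38) = 22 + 38 = 60)
c(L) = 30 + L²/2 - 17*L/2 (c(L) = ((L² + (-2 - 1*15)*L) + 60)/2 = ((L² + (-2 - 15)*L) + 60)/2 = ((L² - 17*L) + 60)/2 = (60 + L² - 17*L)/2 = 30 + L²/2 - 17*L/2)
-c(709) = -(30 + (½)*709² - 17/2*709) = -(30 + (½)*502681 - 12053/2) = -(30 + 502681/2 - 12053/2) = -1*245344 = -245344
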